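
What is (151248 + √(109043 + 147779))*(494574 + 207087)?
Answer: 106124822928 + 701661*√256822 ≈ 1.0648e+11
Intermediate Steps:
(151248 + √(109043 + 147779))*(494574 + 207087) = (151248 + √256822)*701661 = 106124822928 + 701661*√256822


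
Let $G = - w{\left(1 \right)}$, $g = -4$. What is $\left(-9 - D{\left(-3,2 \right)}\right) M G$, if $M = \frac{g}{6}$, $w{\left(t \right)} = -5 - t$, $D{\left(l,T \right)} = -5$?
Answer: $16$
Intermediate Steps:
$M = - \frac{2}{3}$ ($M = - \frac{4}{6} = \left(-4\right) \frac{1}{6} = - \frac{2}{3} \approx -0.66667$)
$G = 6$ ($G = - (-5 - 1) = \left(-1\right) \left(-6\right) = 6$)
$\left(-9 - D{\left(-3,2 \right)}\right) M G = \left(-9 - -5\right) \left(\left(- \frac{2}{3}\right) 6\right) = \left(-9 + 5\right) \left(-4\right) = \left(-4\right) \left(-4\right) = 16$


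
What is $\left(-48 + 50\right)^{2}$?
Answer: $4$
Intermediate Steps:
$\left(-48 + 50\right)^{2} = 2^{2} = 4$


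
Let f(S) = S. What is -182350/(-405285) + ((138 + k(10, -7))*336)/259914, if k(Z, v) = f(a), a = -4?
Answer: 2188095658/3511308183 ≈ 0.62316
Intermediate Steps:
k(Z, v) = -4
-182350/(-405285) + ((138 + k(10, -7))*336)/259914 = -182350/(-405285) + ((138 - 4)*336)/259914 = -182350*(-1/405285) + (134*336)*(1/259914) = 36470/81057 + 45024*(1/259914) = 36470/81057 + 7504/43319 = 2188095658/3511308183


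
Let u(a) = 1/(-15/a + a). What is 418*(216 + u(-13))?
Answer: 631769/7 ≈ 90253.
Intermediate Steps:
u(a) = 1/(a - 15/a)
418*(216 + u(-13)) = 418*(216 - 13/(-15 + (-13)²)) = 418*(216 - 13/(-15 + 169)) = 418*(216 - 13/154) = 418*(33251/154) = 631769/7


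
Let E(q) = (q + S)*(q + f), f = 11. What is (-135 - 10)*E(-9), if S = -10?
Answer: 5510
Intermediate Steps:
E(q) = (-10 + q)*(11 + q) (E(q) = (q - 10)*(q + 11) = (-10 + q)*(11 + q))
(-135 - 10)*E(-9) = (-135 - 10)*(-110 - 9 + (-9)²) = -145*(-110 - 9 + 81) = -145*(-38) = 5510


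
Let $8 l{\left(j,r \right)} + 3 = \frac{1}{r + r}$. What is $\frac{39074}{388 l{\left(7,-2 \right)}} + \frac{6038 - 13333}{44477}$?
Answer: $- \frac{13912353379}{56085497} \approx -248.06$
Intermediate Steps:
$l{\left(j,r \right)} = - \frac{3}{8} + \frac{1}{16 r}$ ($l{\left(j,r \right)} = - \frac{3}{8} + \frac{1}{8 \left(r + r\right)} = - \frac{3}{8} + \frac{1}{8 \cdot 2 r} = - \frac{3}{8} + \frac{\frac{1}{2} \frac{1}{r}}{8} = - \frac{3}{8} + \frac{1}{16 r}$)
$\frac{39074}{388 l{\left(7,-2 \right)}} + \frac{6038 - 13333}{44477} = \frac{39074}{388 \frac{1 - -12}{16 \left(-2\right)}} + \frac{6038 - 13333}{44477} = \frac{39074}{388 \cdot \frac{1}{16} \left(- \frac{1}{2}\right) \left(1 + 12\right)} - \frac{7295}{44477} = \frac{39074}{388 \cdot \frac{1}{16} \left(- \frac{1}{2}\right) 13} - \frac{7295}{44477} = \frac{39074}{388 \left(- \frac{13}{32}\right)} - \frac{7295}{44477} = \frac{39074}{- \frac{1261}{8}} - \frac{7295}{44477} = 39074 \left(- \frac{8}{1261}\right) - \frac{7295}{44477} = - \frac{312592}{1261} - \frac{7295}{44477} = - \frac{13912353379}{56085497}$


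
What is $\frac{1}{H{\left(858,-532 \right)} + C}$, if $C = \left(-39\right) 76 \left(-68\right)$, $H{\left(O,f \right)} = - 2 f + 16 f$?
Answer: $\frac{1}{194104} \approx 5.1519 \cdot 10^{-6}$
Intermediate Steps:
$H{\left(O,f \right)} = 14 f$
$C = 201552$ ($C = \left(-2964\right) \left(-68\right) = 201552$)
$\frac{1}{H{\left(858,-532 \right)} + C} = \frac{1}{14 \left(-532\right) + 201552} = \frac{1}{-7448 + 201552} = \frac{1}{194104}$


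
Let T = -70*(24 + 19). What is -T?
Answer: 3010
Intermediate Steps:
T = -3010 (T = -70*43 = -3010)
-T = -1*(-3010) = 3010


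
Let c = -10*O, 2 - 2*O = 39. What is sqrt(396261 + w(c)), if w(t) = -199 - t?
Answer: sqrt(395877) ≈ 629.19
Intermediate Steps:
O = -37/2 (O = 1 - 1/2*39 = 1 - 39/2 = -37/2 ≈ -18.500)
c = 185 (c = -10*(-37/2) = 185)
sqrt(396261 + w(c)) = sqrt(396261 + (-199 - 1*185)) = sqrt(396261 + (-199 - 185)) = sqrt(396261 - 384) = sqrt(395877)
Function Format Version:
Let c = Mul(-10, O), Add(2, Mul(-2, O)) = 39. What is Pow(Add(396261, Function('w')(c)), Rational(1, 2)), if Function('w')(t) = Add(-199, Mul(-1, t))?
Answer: Pow(395877, Rational(1, 2)) ≈ 629.19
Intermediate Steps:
O = Rational(-37, 2) (O = Add(1, Mul(Rational(-1, 2), 39)) = Add(1, Rational(-39, 2)) = Rational(-37, 2) ≈ -18.500)
c = 185 (c = Mul(-10, Rational(-37, 2)) = 185)
Pow(Add(396261, Function('w')(c)), Rational(1, 2)) = Pow(Add(396261, Add(-199, Mul(-1, 185))), Rational(1, 2)) = Pow(Add(396261, Add(-199, -185)), Rational(1, 2)) = Pow(Add(396261, -384), Rational(1, 2)) = Pow(395877, Rational(1, 2))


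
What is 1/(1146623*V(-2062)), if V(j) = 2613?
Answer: 1/2996125899 ≈ 3.3376e-10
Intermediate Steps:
1/(1146623*V(-2062)) = 1/(1146623*2613) = (1/1146623)*(1/2613) = 1/2996125899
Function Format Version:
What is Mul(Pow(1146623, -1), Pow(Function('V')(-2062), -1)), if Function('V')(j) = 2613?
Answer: Rational(1, 2996125899) ≈ 3.3376e-10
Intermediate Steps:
Mul(Pow(1146623, -1), Pow(Function('V')(-2062), -1)) = Mul(Pow(1146623, -1), Pow(2613, -1)) = Mul(Rational(1, 1146623), Rational(1, 2613)) = Rational(1, 2996125899)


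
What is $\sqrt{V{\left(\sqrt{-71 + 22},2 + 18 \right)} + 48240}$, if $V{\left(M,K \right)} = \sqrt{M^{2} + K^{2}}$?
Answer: $\sqrt{48240 + 3 \sqrt{39}} \approx 219.68$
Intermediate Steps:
$V{\left(M,K \right)} = \sqrt{K^{2} + M^{2}}$
$\sqrt{V{\left(\sqrt{-71 + 22},2 + 18 \right)} + 48240} = \sqrt{\sqrt{\left(2 + 18\right)^{2} + \left(\sqrt{-71 + 22}\right)^{2}} + 48240} = \sqrt{\sqrt{20^{2} + \left(\sqrt{-49}\right)^{2}} + 48240} = \sqrt{\sqrt{400 + \left(7 i\right)^{2}} + 48240} = \sqrt{\sqrt{400 - 49} + 48240} = \sqrt{\sqrt{351} + 48240} = \sqrt{3 \sqrt{39} + 48240} = \sqrt{48240 + 3 \sqrt{39}}$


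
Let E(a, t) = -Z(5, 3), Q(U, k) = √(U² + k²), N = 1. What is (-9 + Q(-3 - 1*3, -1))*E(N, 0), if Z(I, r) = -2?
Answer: -18 + 2*√37 ≈ -5.8345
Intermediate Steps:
E(a, t) = 2 (E(a, t) = -1*(-2) = 2)
(-9 + Q(-3 - 1*3, -1))*E(N, 0) = (-9 + √((-3 - 1*3)² + (-1)²))*2 = (-9 + √((-3 - 3)² + 1))*2 = (-9 + √((-6)² + 1))*2 = (-9 + √(36 + 1))*2 = (-9 + √37)*2 = -18 + 2*√37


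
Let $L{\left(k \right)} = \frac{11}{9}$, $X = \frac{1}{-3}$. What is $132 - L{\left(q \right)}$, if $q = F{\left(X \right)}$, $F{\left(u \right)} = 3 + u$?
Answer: $\frac{1177}{9} \approx 130.78$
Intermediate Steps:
$X = - \frac{1}{3} \approx -0.33333$
$q = \frac{8}{3}$ ($q = 3 - \frac{1}{3} = \frac{8}{3} \approx 2.6667$)
$L{\left(k \right)} = \frac{11}{9}$ ($L{\left(k \right)} = 11 \cdot \frac{1}{9} = \frac{11}{9}$)
$132 - L{\left(q \right)} = 132 - \frac{11}{9} = \frac{1177}{9}$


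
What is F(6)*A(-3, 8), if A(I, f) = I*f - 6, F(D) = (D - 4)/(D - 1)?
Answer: -12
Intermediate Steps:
F(D) = (-4 + D)/(-1 + D)
A(I, f) = -6 + I*f
F(6)*A(-3, 8) = ((-4 + 6)/(-1 + 6))*(-6 - 3*8) = (2/5)*(-6 - 24) = ((⅕)*2)*(-30) = (⅖)*(-30) = -12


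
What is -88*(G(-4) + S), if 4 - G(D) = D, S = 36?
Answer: -3872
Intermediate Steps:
G(D) = 4 - D
-88*(G(-4) + S) = -88*((4 - 1*(-4)) + 36) = -88*((4 + 4) + 36) = -88*(8 + 36) = -88*44 = -3872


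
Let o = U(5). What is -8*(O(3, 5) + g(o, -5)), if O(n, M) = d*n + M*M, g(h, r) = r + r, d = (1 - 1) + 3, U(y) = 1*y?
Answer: -192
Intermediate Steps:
U(y) = y
d = 3 (d = 0 + 3 = 3)
o = 5
g(h, r) = 2*r
O(n, M) = M² + 3*n (O(n, M) = 3*n + M*M = 3*n + M² = M² + 3*n)
-8*(O(3, 5) + g(o, -5)) = -8*((5² + 3*3) + 2*(-5)) = -8*((25 + 9) - 10) = -8*(34 - 10) = -8*24 = -192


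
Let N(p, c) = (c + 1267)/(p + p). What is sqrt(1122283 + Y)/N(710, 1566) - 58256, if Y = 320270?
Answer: -58256 + 1420*sqrt(1442553)/2833 ≈ -57654.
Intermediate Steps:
N(p, c) = (1267 + c)/(2*p) (N(p, c) = (1267 + c)/((2*p)) = (1267 + c)*(1/(2*p)) = (1267 + c)/(2*p))
sqrt(1122283 + Y)/N(710, 1566) - 58256 = sqrt(1122283 + 320270)/(((1/2)*(1267 + 1566)/710)) - 58256 = sqrt(1442553)/(((1/2)*(1/710)*2833)) - 58256 = sqrt(1442553)/(2833/1420) - 58256 = sqrt(1442553)*(1420/2833) - 58256 = 1420*sqrt(1442553)/2833 - 58256 = -58256 + 1420*sqrt(1442553)/2833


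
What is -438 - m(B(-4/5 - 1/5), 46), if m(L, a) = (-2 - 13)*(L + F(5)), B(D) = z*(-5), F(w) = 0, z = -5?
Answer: -63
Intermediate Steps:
B(D) = 25 (B(D) = -5*(-5) = 25)
m(L, a) = -15*L (m(L, a) = (-2 - 13)*(L + 0) = -15*L)
-438 - m(B(-4/5 - 1/5), 46) = -438 - (-15)*25 = -438 - 1*(-375) = -438 + 375 = -63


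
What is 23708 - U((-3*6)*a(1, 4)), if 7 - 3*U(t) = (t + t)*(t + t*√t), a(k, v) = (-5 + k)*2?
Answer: 610253/3 ≈ 2.0342e+5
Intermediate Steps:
a(k, v) = -10 + 2*k
U(t) = 7/3 - 2*t*(t + t^(3/2))/3 (U(t) = 7/3 - (t + t)*(t + t*√t)/3 = 7/3 - 2*t*(t + t^(3/2))/3)
23708 - U((-3*6)*a(1, 4)) = 23708 - (7/3 - 2*324*(-10 + 2*1)²/3 - 2*144^(5/2)/3) = 23708 - (7/3 - 2*324*(-10 + 2)²/3 - 2*(-18*(-10 + 2))^(5/2)/3) = 23708 - (7/3 - 2*(-18*(-8))²/3 - 2*(-18*(-8))^(5/2)/3) = 23708 - (7/3 - ⅔*144² - 2*144^(5/2)/3) = 23708 - (7/3 - ⅔*20736 - ⅔*248832) = 23708 - (7/3 - 13824 - 165888) = 23708 - 1*(-539129/3) = 23708 + 539129/3 = 610253/3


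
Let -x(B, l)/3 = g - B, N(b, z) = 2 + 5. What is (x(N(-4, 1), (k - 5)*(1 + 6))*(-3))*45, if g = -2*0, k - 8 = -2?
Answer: -2835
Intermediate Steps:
k = 6 (k = 8 - 2 = 6)
g = 0
N(b, z) = 7
x(B, l) = 3*B (x(B, l) = -3*(0 - B) = -(-3)*B = 3*B)
(x(N(-4, 1), (k - 5)*(1 + 6))*(-3))*45 = ((3*7)*(-3))*45 = (21*(-3))*45 = -63*45 = -2835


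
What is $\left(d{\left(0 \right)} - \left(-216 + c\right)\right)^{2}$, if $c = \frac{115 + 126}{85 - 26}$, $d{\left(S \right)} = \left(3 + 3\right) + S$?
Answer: $\frac{165302449}{3481} \approx 47487.0$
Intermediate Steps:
$d{\left(S \right)} = 6 + S$
$c = \frac{241}{59} \approx 4.0847$
$\left(d{\left(0 \right)} - \left(-216 + c\right)\right)^{2} = \left(\left(6 + 0\right) + \left(216 - \frac{241}{59}\right)\right)^{2} = \left(6 + \left(216 - \frac{241}{59}\right)\right)^{2} = \left(6 + \frac{12503}{59}\right)^{2} = \left(\frac{12857}{59}\right)^{2} = \frac{165302449}{3481}$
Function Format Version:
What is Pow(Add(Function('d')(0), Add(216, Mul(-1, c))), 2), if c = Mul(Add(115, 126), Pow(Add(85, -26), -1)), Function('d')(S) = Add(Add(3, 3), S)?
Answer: Rational(165302449, 3481) ≈ 47487.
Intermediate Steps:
Function('d')(S) = Add(6, S)
c = Rational(241, 59) (c = Mul(241, Pow(59, -1)) = Mul(241, Rational(1, 59)) = Rational(241, 59) ≈ 4.0847)
Pow(Add(Function('d')(0), Add(216, Mul(-1, c))), 2) = Pow(Add(Add(6, 0), Add(216, Mul(-1, Rational(241, 59)))), 2) = Pow(Add(6, Add(216, Rational(-241, 59))), 2) = Pow(Add(6, Rational(12503, 59)), 2) = Pow(Rational(12857, 59), 2) = Rational(165302449, 3481)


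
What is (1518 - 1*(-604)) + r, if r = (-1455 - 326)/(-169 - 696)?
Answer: 1837311/865 ≈ 2124.1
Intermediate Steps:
r = 1781/865 (r = -1781/(-865) = -1781*(-1/865) = 1781/865 ≈ 2.0590)
(1518 - 1*(-604)) + r = (1518 - 1*(-604)) + 1781/865 = (1518 + 604) + 1781/865 = 2122 + 1781/865 = 1837311/865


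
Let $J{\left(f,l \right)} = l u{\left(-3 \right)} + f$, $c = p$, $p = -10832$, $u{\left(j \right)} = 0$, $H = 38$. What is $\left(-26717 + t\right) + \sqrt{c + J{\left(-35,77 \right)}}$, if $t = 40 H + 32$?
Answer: $-25165 + i \sqrt{10867} \approx -25165.0 + 104.24 i$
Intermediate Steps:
$t = 1552$ ($t = 40 \cdot 38 + 32 = 1520 + 32 = 1552$)
$c = -10832$
$J{\left(f,l \right)} = f$ ($J{\left(f,l \right)} = l 0 + f = 0 + f = f$)
$\left(-26717 + t\right) + \sqrt{c + J{\left(-35,77 \right)}} = \left(-26717 + 1552\right) + \sqrt{-10832 - 35} = -25165 + \sqrt{-10867} = -25165 + i \sqrt{10867}$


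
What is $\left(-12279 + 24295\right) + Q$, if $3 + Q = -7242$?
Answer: $4771$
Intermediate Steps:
$Q = -7245$ ($Q = -3 - 7242 = -7245$)
$\left(-12279 + 24295\right) + Q = \left(-12279 + 24295\right) - 7245 = 12016 - 7245 = 4771$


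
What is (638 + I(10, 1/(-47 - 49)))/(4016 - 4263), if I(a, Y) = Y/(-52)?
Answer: -3184897/1233024 ≈ -2.5830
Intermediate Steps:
I(a, Y) = -Y/52 (I(a, Y) = Y*(-1/52) = -Y/52)
(638 + I(10, 1/(-47 - 49)))/(4016 - 4263) = (638 - 1/(52*(-47 - 49)))/(4016 - 4263) = (638 - 1/52/(-96))/(-247) = (638 - 1/52*(-1/96))*(-1/247) = (638 + 1/4992)*(-1/247) = (3184897/4992)*(-1/247) = -3184897/1233024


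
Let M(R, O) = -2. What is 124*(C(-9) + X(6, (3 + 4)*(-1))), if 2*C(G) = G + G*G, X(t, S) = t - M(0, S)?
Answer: 5456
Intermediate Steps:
X(t, S) = 2 + t (X(t, S) = t - 1*(-2) = t + 2 = 2 + t)
C(G) = G/2 + G²/2 (C(G) = (G + G*G)/2 = (G + G²)/2 = G/2 + G²/2)
124*(C(-9) + X(6, (3 + 4)*(-1))) = 124*((½)*(-9)*(1 - 9) + (2 + 6)) = 124*((½)*(-9)*(-8) + 8) = 124*(36 + 8) = 124*44 = 5456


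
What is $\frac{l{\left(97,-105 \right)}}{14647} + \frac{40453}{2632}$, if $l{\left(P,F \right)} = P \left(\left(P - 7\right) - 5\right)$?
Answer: $\frac{904589}{56776} \approx 15.933$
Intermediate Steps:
$l{\left(P,F \right)} = P \left(-12 + P\right)$ ($l{\left(P,F \right)} = P \left(\left(-7 + P\right) - 5\right) = P \left(-12 + P\right)$)
$\frac{l{\left(97,-105 \right)}}{14647} + \frac{40453}{2632} = \frac{97 \left(-12 + 97\right)}{14647} + \frac{40453}{2632} = 97 \cdot 85 \cdot \frac{1}{14647} + 40453 \cdot \frac{1}{2632} = 8245 \cdot \frac{1}{14647} + \frac{5779}{376} = \frac{85}{151} + \frac{5779}{376} = \frac{904589}{56776}$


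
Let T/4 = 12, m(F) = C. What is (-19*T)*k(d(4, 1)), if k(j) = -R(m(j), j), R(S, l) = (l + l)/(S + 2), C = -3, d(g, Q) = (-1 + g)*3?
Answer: -16416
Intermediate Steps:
d(g, Q) = -3 + 3*g
m(F) = -3
T = 48 (T = 4*12 = 48)
R(S, l) = 2*l/(2 + S) (R(S, l) = (2*l)/(2 + S) = 2*l/(2 + S))
k(j) = 2*j (k(j) = -2*j/(2 - 3) = -2*j/(-1) = -2*j*(-1) = -(-2)*j = 2*j)
(-19*T)*k(d(4, 1)) = (-19*48)*(2*(-3 + 3*4)) = -1824*(-3 + 12) = -1824*9 = -912*18 = -16416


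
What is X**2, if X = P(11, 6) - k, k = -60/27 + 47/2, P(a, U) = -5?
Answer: 223729/324 ≈ 690.52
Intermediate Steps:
k = 383/18 (k = -60*1/27 + 47*(1/2) = -20/9 + 47/2 = 383/18 ≈ 21.278)
X = -473/18 (X = -5 - 1*383/18 = -5 - 383/18 = -473/18 ≈ -26.278)
X**2 = (-473/18)**2 = 223729/324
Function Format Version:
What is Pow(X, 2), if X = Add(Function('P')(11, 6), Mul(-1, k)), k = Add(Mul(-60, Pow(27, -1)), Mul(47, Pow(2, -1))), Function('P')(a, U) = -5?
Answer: Rational(223729, 324) ≈ 690.52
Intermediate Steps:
k = Rational(383, 18) (k = Add(Mul(-60, Rational(1, 27)), Mul(47, Rational(1, 2))) = Add(Rational(-20, 9), Rational(47, 2)) = Rational(383, 18) ≈ 21.278)
X = Rational(-473, 18) (X = Add(-5, Mul(-1, Rational(383, 18))) = Add(-5, Rational(-383, 18)) = Rational(-473, 18) ≈ -26.278)
Pow(X, 2) = Pow(Rational(-473, 18), 2) = Rational(223729, 324)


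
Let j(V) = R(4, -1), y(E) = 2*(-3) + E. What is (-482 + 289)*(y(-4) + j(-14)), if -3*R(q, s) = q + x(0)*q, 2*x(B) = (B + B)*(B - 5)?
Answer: 6562/3 ≈ 2187.3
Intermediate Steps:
y(E) = -6 + E
x(B) = B*(-5 + B) (x(B) = ((B + B)*(B - 5))/2 = ((2*B)*(-5 + B))/2 = (2*B*(-5 + B))/2 = B*(-5 + B))
R(q, s) = -q/3 (R(q, s) = -(q + (0*(-5 + 0))*q)/3 = -(q + (0*(-5))*q)/3 = -(q + 0*q)/3 = -(q + 0)/3 = -q/3)
j(V) = -4/3 (j(V) = -⅓*4 = -4/3)
(-482 + 289)*(y(-4) + j(-14)) = (-482 + 289)*((-6 - 4) - 4/3) = -193*(-10 - 4/3) = -193*(-34/3) = 6562/3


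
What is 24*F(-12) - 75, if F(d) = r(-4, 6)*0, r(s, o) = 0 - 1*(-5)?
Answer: -75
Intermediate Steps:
r(s, o) = 5 (r(s, o) = 0 + 5 = 5)
F(d) = 0 (F(d) = 5*0 = 0)
24*F(-12) - 75 = 24*0 - 75 = 0 - 75 = -75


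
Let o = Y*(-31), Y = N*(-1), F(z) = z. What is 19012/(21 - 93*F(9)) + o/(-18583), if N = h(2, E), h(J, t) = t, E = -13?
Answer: -88242787/3790932 ≈ -23.277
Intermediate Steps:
N = -13
Y = 13 (Y = -13*(-1) = 13)
o = -403 (o = 13*(-31) = -403)
19012/(21 - 93*F(9)) + o/(-18583) = 19012/(21 - 93*9) - 403/(-18583) = 19012/(21 - 837) - 403*(-1/18583) = 19012/(-816) + 403/18583 = 19012*(-1/816) + 403/18583 = -4753/204 + 403/18583 = -88242787/3790932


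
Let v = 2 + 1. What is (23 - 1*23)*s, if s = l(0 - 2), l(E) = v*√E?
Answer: 0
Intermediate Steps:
v = 3
l(E) = 3*√E
s = 3*I*√2 (s = 3*√(0 - 2) = 3*√(-2) = 3*(I*√2) = 3*I*√2 ≈ 4.2426*I)
(23 - 1*23)*s = (23 - 1*23)*(3*I*√2) = (23 - 23)*(3*I*√2) = 0*(3*I*√2) = 0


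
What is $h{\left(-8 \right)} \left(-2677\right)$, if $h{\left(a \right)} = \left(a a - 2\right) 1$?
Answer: $-165974$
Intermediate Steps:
$h{\left(a \right)} = -2 + a^{2}$ ($h{\left(a \right)} = \left(a^{2} - 2\right) 1 = \left(-2 + a^{2}\right) 1 = -2 + a^{2}$)
$h{\left(-8 \right)} \left(-2677\right) = \left(-2 + \left(-8\right)^{2}\right) \left(-2677\right) = \left(-2 + 64\right) \left(-2677\right) = 62 \left(-2677\right) = -165974$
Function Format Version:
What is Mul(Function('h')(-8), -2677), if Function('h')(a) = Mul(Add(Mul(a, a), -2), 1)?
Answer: -165974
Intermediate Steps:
Function('h')(a) = Add(-2, Pow(a, 2)) (Function('h')(a) = Mul(Add(Pow(a, 2), -2), 1) = Mul(Add(-2, Pow(a, 2)), 1) = Add(-2, Pow(a, 2)))
Mul(Function('h')(-8), -2677) = Mul(Add(-2, Pow(-8, 2)), -2677) = Mul(Add(-2, 64), -2677) = Mul(62, -2677) = -165974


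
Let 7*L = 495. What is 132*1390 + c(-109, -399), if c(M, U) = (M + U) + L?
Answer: 1281299/7 ≈ 1.8304e+5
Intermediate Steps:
L = 495/7 (L = (1/7)*495 = 495/7 ≈ 70.714)
c(M, U) = 495/7 + M + U (c(M, U) = (M + U) + 495/7 = 495/7 + M + U)
132*1390 + c(-109, -399) = 132*1390 + (495/7 - 109 - 399) = 183480 - 3061/7 = 1281299/7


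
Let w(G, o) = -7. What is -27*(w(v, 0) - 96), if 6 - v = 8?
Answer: 2781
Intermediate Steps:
v = -2 (v = 6 - 1*8 = 6 - 8 = -2)
-27*(w(v, 0) - 96) = -27*(-7 - 96) = -27*(-103) = 2781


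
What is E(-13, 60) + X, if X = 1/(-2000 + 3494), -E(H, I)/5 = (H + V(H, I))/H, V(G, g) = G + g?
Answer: 253993/19422 ≈ 13.078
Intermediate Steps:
E(H, I) = -5*(I + 2*H)/H (E(H, I) = -5*(H + (H + I))/H = -5*(I + 2*H)/H)
X = 1/1494 ≈ 0.00066934
E(-13, 60) + X = (-10 - 5*60/(-13)) + 1/1494 = (-10 - 5*60*(-1/13)) + 1/1494 = (-10 + 300/13) + 1/1494 = 170/13 + 1/1494 = 253993/19422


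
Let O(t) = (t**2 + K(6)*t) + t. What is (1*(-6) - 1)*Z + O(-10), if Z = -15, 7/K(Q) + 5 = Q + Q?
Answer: 185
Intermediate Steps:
K(Q) = 7/(-5 + 2*Q) (K(Q) = 7/(-5 + (Q + Q)) = 7/(-5 + 2*Q))
O(t) = t**2 + 2*t (O(t) = (t**2 + (7/(-5 + 2*6))*t) + t = (t**2 + (7/(-5 + 12))*t) + t = (t**2 + (7/7)*t) + t = (t**2 + (7*(1/7))*t) + t = (t**2 + 1*t) + t = (t**2 + t) + t = (t + t**2) + t = t**2 + 2*t)
(1*(-6) - 1)*Z + O(-10) = (1*(-6) - 1)*(-15) - 10*(2 - 10) = (-6 - 1)*(-15) - 10*(-8) = -7*(-15) + 80 = 105 + 80 = 185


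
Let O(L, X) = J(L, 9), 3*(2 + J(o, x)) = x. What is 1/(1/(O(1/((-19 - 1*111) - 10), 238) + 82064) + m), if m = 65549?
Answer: 82065/5379278686 ≈ 1.5256e-5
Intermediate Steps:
J(o, x) = -2 + x/3
O(L, X) = 1 (O(L, X) = -2 + (⅓)*9 = -2 + 3 = 1)
1/(1/(O(1/((-19 - 1*111) - 10), 238) + 82064) + m) = 1/(1/(1 + 82064) + 65549) = 1/(1/82065 + 65549) = 1/(5379278686/82065) = 82065/5379278686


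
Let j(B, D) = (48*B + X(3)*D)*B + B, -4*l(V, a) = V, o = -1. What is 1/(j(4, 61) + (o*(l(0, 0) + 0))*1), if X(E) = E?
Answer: 1/1504 ≈ 0.00066489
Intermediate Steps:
l(V, a) = -V/4
j(B, D) = B + B*(3*D + 48*B) (j(B, D) = (48*B + 3*D)*B + B = (3*D + 48*B)*B + B = B*(3*D + 48*B) + B = B + B*(3*D + 48*B))
1/(j(4, 61) + (o*(l(0, 0) + 0))*1) = 1/(4*(1 + 3*61 + 48*4) - (-¼*0 + 0)*1) = 1/(4*(1 + 183 + 192) - (0 + 0)*1) = 1/(4*376 - 1*0*1) = 1/(1504 + 0*1) = 1/(1504 + 0) = 1/1504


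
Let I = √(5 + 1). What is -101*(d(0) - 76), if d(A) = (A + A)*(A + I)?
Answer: 7676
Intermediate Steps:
I = √6 ≈ 2.4495
d(A) = 2*A*(A + √6) (d(A) = (A + A)*(A + √6) = (2*A)*(A + √6) = 2*A*(A + √6))
-101*(d(0) - 76) = -101*(2*0*(0 + √6) - 76) = -101*(2*0*√6 - 76) = -101*(0 - 76) = -101*(-76) = 7676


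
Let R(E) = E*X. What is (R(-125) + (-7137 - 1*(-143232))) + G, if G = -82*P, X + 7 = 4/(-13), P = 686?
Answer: 1049834/13 ≈ 80757.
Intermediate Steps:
X = -95/13 (X = -7 + 4/(-13) = -7 + 4*(-1/13) = -7 - 4/13 = -95/13 ≈ -7.3077)
R(E) = -95*E/13 (R(E) = E*(-95/13) = -95*E/13)
G = -56252 (G = -82*686 = -56252)
(R(-125) + (-7137 - 1*(-143232))) + G = (-95/13*(-125) + (-7137 - 1*(-143232))) - 56252 = (11875/13 + (-7137 + 143232)) - 56252 = (11875/13 + 136095) - 56252 = 1781110/13 - 56252 = 1049834/13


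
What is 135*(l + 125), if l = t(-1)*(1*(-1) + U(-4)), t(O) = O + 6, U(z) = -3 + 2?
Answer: 15525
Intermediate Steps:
U(z) = -1
t(O) = 6 + O
l = -10 (l = (6 - 1)*(1*(-1) - 1) = 5*(-1 - 1) = 5*(-2) = -10)
135*(l + 125) = 135*(-10 + 125) = 135*115 = 15525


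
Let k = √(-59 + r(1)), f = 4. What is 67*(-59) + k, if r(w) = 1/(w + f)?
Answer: -3953 + 7*I*√30/5 ≈ -3953.0 + 7.6681*I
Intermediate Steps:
r(w) = 1/(4 + w) (r(w) = 1/(w + 4) = 1/(4 + w))
k = 7*I*√30/5 (k = √(-59 + 1/(4 + 1)) = √(-59 + 1/5) = √(-59 + ⅕) = √(-294/5) = 7*I*√30/5 ≈ 7.6681*I)
67*(-59) + k = 67*(-59) + 7*I*√30/5 = -3953 + 7*I*√30/5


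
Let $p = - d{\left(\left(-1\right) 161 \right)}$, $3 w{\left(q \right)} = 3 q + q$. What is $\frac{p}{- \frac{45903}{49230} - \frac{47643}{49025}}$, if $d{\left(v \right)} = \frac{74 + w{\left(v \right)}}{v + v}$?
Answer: $\frac{11316636850}{49328891591} \approx 0.22941$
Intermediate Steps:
$w{\left(q \right)} = \frac{4 q}{3}$ ($w{\left(q \right)} = \frac{3 q + q}{3} = \frac{4 q}{3}$)
$d{\left(v \right)} = \frac{74 + \frac{4 v}{3}}{2 v}$ ($d{\left(v \right)} = \frac{74 + \frac{4 v}{3}}{v + v} = \frac{74 + \frac{4 v}{3}}{2 v}$)
$p = - \frac{211}{483}$ ($p = - (\frac{2}{3} + \frac{37}{\left(-1\right) 161}) = - (\frac{2}{3} + \frac{37}{-161}) = - (\frac{2}{3} + 37 \left(- \frac{1}{161}\right)) = - (\frac{2}{3} - \frac{37}{161}) = \left(-1\right) \frac{211}{483} = - \frac{211}{483} \approx -0.43685$)
$\frac{p}{- \frac{45903}{49230} - \frac{47643}{49025}} = - \frac{211}{483 \left(- \frac{45903}{49230} - \frac{47643}{49025}\right)} = - \frac{211}{483 \left(\left(-45903\right) \frac{1}{49230} - \frac{47643}{49025}\right)} = - \frac{211}{483 \left(- \frac{15301}{16410} - \frac{47643}{49025}\right)} = - \frac{211}{483 \left(- \frac{306390631}{160900050}\right)} = \left(- \frac{211}{483}\right) \left(- \frac{160900050}{306390631}\right) = \frac{11316636850}{49328891591}$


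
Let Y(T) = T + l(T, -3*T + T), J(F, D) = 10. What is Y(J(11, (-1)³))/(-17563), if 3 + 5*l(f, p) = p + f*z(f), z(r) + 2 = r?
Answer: -107/87815 ≈ -0.0012185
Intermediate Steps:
z(r) = -2 + r
l(f, p) = -⅗ + p/5 + f*(-2 + f)/5 (l(f, p) = -⅗ + (p + f*(-2 + f))/5 = -⅗ + (p/5 + f*(-2 + f)/5) = -⅗ + p/5 + f*(-2 + f)/5)
Y(T) = -⅗ + 3*T/5 + T*(-2 + T)/5 (Y(T) = T + (-⅗ + (-3*T + T)/5 + T*(-2 + T)/5) = T + (-⅗ + (-2*T)/5 + T*(-2 + T)/5) = T + (-⅗ - 2*T/5 + T*(-2 + T)/5) = -⅗ + 3*T/5 + T*(-2 + T)/5)
Y(J(11, (-1)³))/(-17563) = (-⅗ + (⅕)*10 + (⅕)*10²)/(-17563) = (-⅗ + 2 + (⅕)*100)*(-1/17563) = (-⅗ + 2 + 20)*(-1/17563) = (107/5)*(-1/17563) = -107/87815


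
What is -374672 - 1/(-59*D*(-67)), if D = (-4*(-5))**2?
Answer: -592431366401/1581200 ≈ -3.7467e+5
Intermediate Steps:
D = 400 (D = 20**2 = 400)
-374672 - 1/(-59*D*(-67)) = -374672 - 1/(-59*400*(-67)) = -374672 - 1/((-23600*(-67))) = -374672 - 1/1581200 = -592431366401/1581200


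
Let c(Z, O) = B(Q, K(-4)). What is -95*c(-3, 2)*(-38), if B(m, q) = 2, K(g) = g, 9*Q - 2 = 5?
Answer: 7220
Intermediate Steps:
Q = 7/9 (Q = 2/9 + (⅑)*5 = 2/9 + 5/9 = 7/9 ≈ 0.77778)
c(Z, O) = 2
-95*c(-3, 2)*(-38) = -95*2*(-38) = -190*(-38) = 7220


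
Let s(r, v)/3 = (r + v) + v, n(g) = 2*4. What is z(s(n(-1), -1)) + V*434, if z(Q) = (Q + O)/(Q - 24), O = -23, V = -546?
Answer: -1421779/6 ≈ -2.3696e+5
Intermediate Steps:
n(g) = 8
s(r, v) = 3*r + 6*v (s(r, v) = 3*((r + v) + v) = 3*(r + 2*v) = 3*r + 6*v)
z(Q) = (-23 + Q)/(-24 + Q) (z(Q) = (Q - 23)/(Q - 24) = (-23 + Q)/(-24 + Q))
z(s(n(-1), -1)) + V*434 = (-23 + (3*8 + 6*(-1)))/(-24 + (3*8 + 6*(-1))) - 546*434 = (-23 + (24 - 6))/(-24 + (24 - 6)) - 236964 = (-23 + 18)/(-24 + 18) - 236964 = -5/(-6) - 236964 = -⅙*(-5) - 236964 = ⅚ - 236964 = -1421779/6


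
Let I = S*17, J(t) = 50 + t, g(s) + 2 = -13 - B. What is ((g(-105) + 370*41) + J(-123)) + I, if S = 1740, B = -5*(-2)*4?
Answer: 44622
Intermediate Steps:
B = 40 (B = 10*4 = 40)
g(s) = -55 (g(s) = -2 + (-13 - 1*40) = -2 + (-13 - 40) = -2 - 53 = -55)
I = 29580 (I = 1740*17 = 29580)
((g(-105) + 370*41) + J(-123)) + I = ((-55 + 370*41) + (50 - 123)) + 29580 = ((-55 + 15170) - 73) + 29580 = (15115 - 73) + 29580 = 15042 + 29580 = 44622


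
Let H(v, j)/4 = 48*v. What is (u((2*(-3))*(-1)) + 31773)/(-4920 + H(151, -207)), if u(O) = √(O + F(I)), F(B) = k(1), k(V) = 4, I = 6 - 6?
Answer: 623/472 + √10/24072 ≈ 1.3200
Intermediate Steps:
I = 0
F(B) = 4
H(v, j) = 192*v (H(v, j) = 4*(48*v) = 192*v)
u(O) = √(4 + O) (u(O) = √(O + 4) = √(4 + O))
(u((2*(-3))*(-1)) + 31773)/(-4920 + H(151, -207)) = (√(4 + (2*(-3))*(-1)) + 31773)/(-4920 + 192*151) = (√(4 - 6*(-1)) + 31773)/(-4920 + 28992) = (√(4 + 6) + 31773)/24072 = (√10 + 31773)*(1/24072) = (31773 + √10)*(1/24072) = 623/472 + √10/24072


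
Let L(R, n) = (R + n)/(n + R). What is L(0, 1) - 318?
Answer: -317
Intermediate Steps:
L(R, n) = 1 (L(R, n) = (R + n)/(R + n) = 1)
L(0, 1) - 318 = 1 - 318 = -317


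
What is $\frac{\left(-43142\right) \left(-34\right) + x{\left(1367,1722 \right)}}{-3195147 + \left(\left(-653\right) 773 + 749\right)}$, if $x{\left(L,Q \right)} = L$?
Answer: $- \frac{1468195}{3699167} \approx -0.3969$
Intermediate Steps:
$\frac{\left(-43142\right) \left(-34\right) + x{\left(1367,1722 \right)}}{-3195147 + \left(\left(-653\right) 773 + 749\right)} = \frac{\left(-43142\right) \left(-34\right) + 1367}{-3195147 + \left(\left(-653\right) 773 + 749\right)} = \frac{1466828 + 1367}{-3195147 + \left(-504769 + 749\right)} = \frac{1468195}{-3195147 - 504020} = \frac{1468195}{-3699167} = 1468195 \left(- \frac{1}{3699167}\right) = - \frac{1468195}{3699167}$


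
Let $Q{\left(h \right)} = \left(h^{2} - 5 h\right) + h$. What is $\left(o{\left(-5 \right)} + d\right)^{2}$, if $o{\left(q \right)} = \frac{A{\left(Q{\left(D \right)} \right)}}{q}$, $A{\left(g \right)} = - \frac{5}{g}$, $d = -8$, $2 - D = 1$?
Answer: $\frac{625}{9} \approx 69.444$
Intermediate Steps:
$D = 1$ ($D = 2 - 1 = 1$)
$Q{\left(h \right)} = h^{2} - 4 h$
$o{\left(q \right)} = \frac{5}{3 q}$ ($o{\left(q \right)} = \frac{\left(-5\right) \frac{1}{1 \left(-4 + 1\right)}}{q} = \frac{\left(-5\right) \frac{1}{1 \left(-3\right)}}{q} = \frac{\left(-5\right) \frac{1}{-3}}{q} = \frac{\left(-5\right) \left(- \frac{1}{3}\right)}{q} = \frac{5}{3 q}$)
$\left(o{\left(-5 \right)} + d\right)^{2} = \left(\frac{5}{3 \left(-5\right)} - 8\right)^{2} = \left(\frac{5}{3} \left(- \frac{1}{5}\right) - 8\right)^{2} = \left(- \frac{1}{3} - 8\right)^{2} = \left(- \frac{25}{3}\right)^{2} = \frac{625}{9}$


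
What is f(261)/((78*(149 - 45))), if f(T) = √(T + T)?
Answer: √58/2704 ≈ 0.0028165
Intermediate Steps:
f(T) = √2*√T (f(T) = √(2*T) = √2*√T)
f(261)/((78*(149 - 45))) = (√2*√261)/((78*(149 - 45))) = (√2*(3*√29))/((78*104)) = (3*√58)/8112 = (3*√58)*(1/8112) = √58/2704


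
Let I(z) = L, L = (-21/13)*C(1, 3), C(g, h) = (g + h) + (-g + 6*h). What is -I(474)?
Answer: 441/13 ≈ 33.923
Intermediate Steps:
C(g, h) = 7*h
L = -441/13 (L = (-21/13)*(7*3) = -21*1/13*21 = -21/13*21 = -441/13 ≈ -33.923)
I(z) = -441/13
-I(474) = -1*(-441/13) = 441/13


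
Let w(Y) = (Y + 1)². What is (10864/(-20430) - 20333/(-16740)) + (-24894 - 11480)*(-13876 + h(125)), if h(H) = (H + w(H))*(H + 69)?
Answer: -427145214194466473/3799980 ≈ -1.1241e+11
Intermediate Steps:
w(Y) = (1 + Y)²
h(H) = (69 + H)*(H + (1 + H)²) (h(H) = (H + (1 + H)²)*(H + 69) = (H + (1 + H)²)*(69 + H) = (69 + H)*(H + (1 + H)²))
(10864/(-20430) - 20333/(-16740)) + (-24894 - 11480)*(-13876 + h(125)) = (10864/(-20430) - 20333/(-16740)) + (-24894 - 11480)*(-13876 + (69 + 125³ + 72*125² + 208*125)) = (10864*(-1/20430) - 20333*(-1/16740)) - 36374*(-13876 + (69 + 1953125 + 72*15625 + 26000)) = (-5432/10215 + 20333/16740) - 36374*(-13876 + (69 + 1953125 + 1125000 + 26000)) = 2594887/3799980 - 36374*(-13876 + 3104194) = 2594887/3799980 - 36374*3090318 = 2594887/3799980 - 112407226932 = -427145214194466473/3799980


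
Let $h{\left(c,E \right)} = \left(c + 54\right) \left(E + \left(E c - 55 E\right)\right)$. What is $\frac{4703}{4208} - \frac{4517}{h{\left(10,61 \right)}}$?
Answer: $\frac{51679379}{45177088} \approx 1.1439$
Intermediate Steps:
$h{\left(c,E \right)} = \left(54 + c\right) \left(- 54 E + E c\right)$ ($h{\left(c,E \right)} = \left(54 + c\right) \left(E + \left(- 55 E + E c\right)\right) = \left(54 + c\right) \left(- 54 E + E c\right)$)
$\frac{4703}{4208} - \frac{4517}{h{\left(10,61 \right)}} = \frac{4703}{4208} - \frac{4517}{61 \left(-2916 + 10^{2}\right)} = 4703 \cdot \frac{1}{4208} - \frac{4517}{61 \left(-2916 + 100\right)} = \frac{4703}{4208} - \frac{4517}{61 \left(-2816\right)} = \frac{4703}{4208} - \frac{4517}{-171776} = \frac{4703}{4208} - - \frac{4517}{171776} = \frac{4703}{4208} + \frac{4517}{171776} = \frac{51679379}{45177088}$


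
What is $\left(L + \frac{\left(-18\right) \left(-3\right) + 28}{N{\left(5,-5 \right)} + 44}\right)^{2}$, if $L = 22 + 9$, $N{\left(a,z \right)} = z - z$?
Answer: $\frac{522729}{484} \approx 1080.0$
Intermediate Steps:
$N{\left(a,z \right)} = 0$
$L = 31$
$\left(L + \frac{\left(-18\right) \left(-3\right) + 28}{N{\left(5,-5 \right)} + 44}\right)^{2} = \left(31 + \frac{\left(-18\right) \left(-3\right) + 28}{0 + 44}\right)^{2} = \left(31 + \frac{54 + 28}{44}\right)^{2} = \left(31 + 82 \cdot \frac{1}{44}\right)^{2} = \left(31 + \frac{41}{22}\right)^{2} = \left(\frac{723}{22}\right)^{2} = \frac{522729}{484}$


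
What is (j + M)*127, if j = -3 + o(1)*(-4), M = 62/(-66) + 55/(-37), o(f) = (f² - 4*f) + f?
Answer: 399161/1221 ≈ 326.91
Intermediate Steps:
o(f) = f² - 3*f
M = -2962/1221 (M = 62*(-1/66) + 55*(-1/37) = -31/33 - 55/37 = -2962/1221 ≈ -2.4259)
j = 5 (j = -3 + (1*(-3 + 1))*(-4) = -3 + (1*(-2))*(-4) = -3 - 2*(-4) = -3 + 8 = 5)
(j + M)*127 = (5 - 2962/1221)*127 = (3143/1221)*127 = 399161/1221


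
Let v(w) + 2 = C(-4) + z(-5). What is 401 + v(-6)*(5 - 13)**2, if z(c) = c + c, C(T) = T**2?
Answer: 657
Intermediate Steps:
z(c) = 2*c
v(w) = 4 (v(w) = -2 + ((-4)**2 + 2*(-5)) = -2 + (16 - 10) = -2 + 6 = 4)
401 + v(-6)*(5 - 13)**2 = 401 + 4*(5 - 13)**2 = 401 + 4*(-8)**2 = 401 + 4*64 = 401 + 256 = 657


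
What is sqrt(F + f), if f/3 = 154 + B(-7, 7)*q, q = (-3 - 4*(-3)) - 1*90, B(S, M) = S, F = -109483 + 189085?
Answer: 3*sqrt(9085) ≈ 285.95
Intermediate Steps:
F = 79602
q = -81 (q = (-3 + 12) - 90 = 9 - 90 = -81)
f = 2163 (f = 3*(154 - 7*(-81)) = 3*(154 + 567) = 3*721 = 2163)
sqrt(F + f) = sqrt(79602 + 2163) = sqrt(81765) = 3*sqrt(9085)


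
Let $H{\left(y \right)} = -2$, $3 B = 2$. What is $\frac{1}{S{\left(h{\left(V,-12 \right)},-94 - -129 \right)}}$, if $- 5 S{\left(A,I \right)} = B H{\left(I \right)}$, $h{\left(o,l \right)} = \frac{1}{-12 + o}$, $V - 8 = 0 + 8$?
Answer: $\frac{15}{4} \approx 3.75$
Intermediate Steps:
$B = \frac{2}{3}$ ($B = \frac{1}{3} \cdot 2 = \frac{2}{3} \approx 0.66667$)
$V = 16$ ($V = 8 + \left(0 + 8\right) = 8 + 8 = 16$)
$S{\left(A,I \right)} = \frac{4}{15}$ ($S{\left(A,I \right)} = - \frac{\frac{2}{3} \left(-2\right)}{5} = \left(- \frac{1}{5}\right) \left(- \frac{4}{3}\right) = \frac{4}{15}$)
$\frac{1}{S{\left(h{\left(V,-12 \right)},-94 - -129 \right)}} = \frac{1}{\frac{4}{15}} = \frac{15}{4}$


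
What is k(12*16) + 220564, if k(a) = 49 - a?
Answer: 220421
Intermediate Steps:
k(12*16) + 220564 = (49 - 12*16) + 220564 = (49 - 1*192) + 220564 = (49 - 192) + 220564 = -143 + 220564 = 220421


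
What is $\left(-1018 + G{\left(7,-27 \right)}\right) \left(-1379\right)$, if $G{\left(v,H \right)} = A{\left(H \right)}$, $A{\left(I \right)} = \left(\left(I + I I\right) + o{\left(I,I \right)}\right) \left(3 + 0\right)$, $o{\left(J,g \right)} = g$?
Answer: $-1388653$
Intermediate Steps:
$A{\left(I \right)} = 3 I^{2} + 6 I$ ($A{\left(I \right)} = \left(\left(I + I I\right) + I\right) \left(3 + 0\right) = \left(\left(I + I^{2}\right) + I\right) 3 = \left(I^{2} + 2 I\right) 3 = 3 I^{2} + 6 I$)
$G{\left(v,H \right)} = 3 H \left(2 + H\right)$
$\left(-1018 + G{\left(7,-27 \right)}\right) \left(-1379\right) = \left(-1018 + 3 \left(-27\right) \left(2 - 27\right)\right) \left(-1379\right) = \left(-1018 + 3 \left(-27\right) \left(-25\right)\right) \left(-1379\right) = \left(-1018 + 2025\right) \left(-1379\right) = 1007 \left(-1379\right) = -1388653$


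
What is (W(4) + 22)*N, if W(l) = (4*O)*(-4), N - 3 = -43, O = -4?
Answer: -3440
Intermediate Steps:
N = -40 (N = 3 - 43 = -40)
W(l) = 64 (W(l) = (4*(-4))*(-4) = -16*(-4) = 64)
(W(4) + 22)*N = (64 + 22)*(-40) = 86*(-40) = -3440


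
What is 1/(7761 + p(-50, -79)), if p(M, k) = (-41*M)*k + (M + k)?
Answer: -1/154318 ≈ -6.4801e-6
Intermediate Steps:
p(M, k) = M + k - 41*M*k (p(M, k) = -41*M*k + (M + k) = M + k - 41*M*k)
1/(7761 + p(-50, -79)) = 1/(7761 + (-50 - 79 - 41*(-50)*(-79))) = 1/(7761 + (-50 - 79 - 161950)) = 1/(7761 - 162079) = 1/(-154318) = -1/154318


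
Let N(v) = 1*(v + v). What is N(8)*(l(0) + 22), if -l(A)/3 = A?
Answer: 352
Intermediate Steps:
l(A) = -3*A
N(v) = 2*v (N(v) = 1*(2*v) = 2*v)
N(8)*(l(0) + 22) = (2*8)*(-3*0 + 22) = 16*(0 + 22) = 16*22 = 352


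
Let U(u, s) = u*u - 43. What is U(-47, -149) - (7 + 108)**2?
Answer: -11059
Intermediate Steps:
U(u, s) = -43 + u**2 (U(u, s) = u**2 - 43 = -43 + u**2)
U(-47, -149) - (7 + 108)**2 = (-43 + (-47)**2) - (7 + 108)**2 = (-43 + 2209) - 1*115**2 = 2166 - 1*13225 = 2166 - 13225 = -11059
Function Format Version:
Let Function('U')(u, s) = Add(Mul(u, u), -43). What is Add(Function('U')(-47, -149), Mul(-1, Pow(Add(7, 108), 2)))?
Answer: -11059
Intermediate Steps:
Function('U')(u, s) = Add(-43, Pow(u, 2)) (Function('U')(u, s) = Add(Pow(u, 2), -43) = Add(-43, Pow(u, 2)))
Add(Function('U')(-47, -149), Mul(-1, Pow(Add(7, 108), 2))) = Add(Add(-43, Pow(-47, 2)), Mul(-1, Pow(Add(7, 108), 2))) = Add(Add(-43, 2209), Mul(-1, Pow(115, 2))) = Add(2166, Mul(-1, 13225)) = Add(2166, -13225) = -11059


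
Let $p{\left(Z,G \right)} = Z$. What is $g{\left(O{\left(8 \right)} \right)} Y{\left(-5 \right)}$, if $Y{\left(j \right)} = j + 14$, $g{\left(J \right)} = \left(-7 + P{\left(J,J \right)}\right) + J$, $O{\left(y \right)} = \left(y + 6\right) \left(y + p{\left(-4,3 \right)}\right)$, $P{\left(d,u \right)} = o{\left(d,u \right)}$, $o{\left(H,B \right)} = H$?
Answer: $945$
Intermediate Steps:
$P{\left(d,u \right)} = d$
$O{\left(y \right)} = \left(-4 + y\right) \left(6 + y\right)$ ($O{\left(y \right)} = \left(y + 6\right) \left(y - 4\right) = \left(6 + y\right) \left(-4 + y\right) = \left(-4 + y\right) \left(6 + y\right)$)
$g{\left(J \right)} = -7 + 2 J$ ($g{\left(J \right)} = \left(-7 + J\right) + J = -7 + 2 J$)
$Y{\left(j \right)} = 14 + j$
$g{\left(O{\left(8 \right)} \right)} Y{\left(-5 \right)} = \left(-7 + 2 \left(-24 + 8^{2} + 2 \cdot 8\right)\right) \left(14 - 5\right) = \left(-7 + 2 \left(-24 + 64 + 16\right)\right) 9 = \left(-7 + 2 \cdot 56\right) 9 = \left(-7 + 112\right) 9 = 105 \cdot 9 = 945$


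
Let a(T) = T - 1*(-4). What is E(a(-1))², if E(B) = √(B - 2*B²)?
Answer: -15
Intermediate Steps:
a(T) = 4 + T (a(T) = T + 4 = 4 + T)
E(a(-1))² = (√((4 - 1)*(1 - 2*(4 - 1))))² = (√(3*(1 - 2*3)))² = (√(3*(1 - 6)))² = (√(3*(-5)))² = (√(-15))² = (I*√15)² = -15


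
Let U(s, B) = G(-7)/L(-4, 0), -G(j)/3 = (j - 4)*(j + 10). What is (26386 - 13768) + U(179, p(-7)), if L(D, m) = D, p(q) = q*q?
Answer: 50373/4 ≈ 12593.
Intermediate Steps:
p(q) = q**2
G(j) = -3*(-4 + j)*(10 + j) (G(j) = -3*(j - 4)*(j + 10) = -3*(-4 + j)*(10 + j))
U(s, B) = -99/4 (U(s, B) = (120 - 18*(-7) - 3*(-7)**2)/(-4) = (120 + 126 - 3*49)*(-1/4) = (120 + 126 - 147)*(-1/4) = 99*(-1/4) = -99/4)
(26386 - 13768) + U(179, p(-7)) = (26386 - 13768) - 99/4 = 12618 - 99/4 = 50373/4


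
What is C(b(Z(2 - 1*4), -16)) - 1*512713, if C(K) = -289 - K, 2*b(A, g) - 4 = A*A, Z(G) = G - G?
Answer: -513004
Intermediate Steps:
Z(G) = 0
b(A, g) = 2 + A²/2 (b(A, g) = 2 + (A*A)/2 = 2 + A²/2)
C(b(Z(2 - 1*4), -16)) - 1*512713 = (-289 - (2 + (½)*0²)) - 1*512713 = (-289 - (2 + (½)*0)) - 512713 = (-289 - (2 + 0)) - 512713 = (-289 - 1*2) - 512713 = (-289 - 2) - 512713 = -291 - 512713 = -513004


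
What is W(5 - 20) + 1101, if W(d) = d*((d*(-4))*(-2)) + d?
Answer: 2886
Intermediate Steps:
W(d) = d + 8*d**2 (W(d) = d*(-4*d*(-2)) + d = d*(8*d) + d = 8*d**2 + d = d + 8*d**2)
W(5 - 20) + 1101 = (5 - 20)*(1 + 8*(5 - 20)) + 1101 = -15*(1 + 8*(-15)) + 1101 = -15*(1 - 120) + 1101 = -15*(-119) + 1101 = 1785 + 1101 = 2886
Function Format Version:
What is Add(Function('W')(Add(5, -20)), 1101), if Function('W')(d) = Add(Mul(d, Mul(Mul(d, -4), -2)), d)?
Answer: 2886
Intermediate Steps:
Function('W')(d) = Add(d, Mul(8, Pow(d, 2))) (Function('W')(d) = Add(Mul(d, Mul(Mul(-4, d), -2)), d) = Add(Mul(d, Mul(8, d)), d) = Add(Mul(8, Pow(d, 2)), d) = Add(d, Mul(8, Pow(d, 2))))
Add(Function('W')(Add(5, -20)), 1101) = Add(Mul(Add(5, -20), Add(1, Mul(8, Add(5, -20)))), 1101) = Add(Mul(-15, Add(1, Mul(8, -15))), 1101) = Add(Mul(-15, Add(1, -120)), 1101) = Add(Mul(-15, -119), 1101) = Add(1785, 1101) = 2886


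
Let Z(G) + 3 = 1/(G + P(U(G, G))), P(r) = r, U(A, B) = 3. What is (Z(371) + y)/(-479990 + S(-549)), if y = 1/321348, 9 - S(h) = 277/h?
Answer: 540346101/86529073232624 ≈ 6.2447e-6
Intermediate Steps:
S(h) = 9 - 277/h
Z(G) = -3 + 1/(3 + G) (Z(G) = -3 + 1/(G + 3) = -3 + 1/(3 + G))
y = 1/321348 ≈ 3.1119e-6
(Z(371) + y)/(-479990 + S(-549)) = ((-8 - 3*371)/(3 + 371) + 1/321348)/(-479990 + (9 - 277/(-549))) = ((-8 - 1113)/374 + 1/321348)/(-479990 + (9 - 277*(-1/549))) = ((1/374)*(-1121) + 1/321348)/(-479990 + (9 + 277/549)) = (-1121/374 + 1/321348)/(-479990 + 5218/549) = -180115367/(60092076*(-263509292/549)) = -180115367/60092076*(-549/263509292) = 540346101/86529073232624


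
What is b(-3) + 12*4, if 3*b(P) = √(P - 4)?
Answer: 48 + I*√7/3 ≈ 48.0 + 0.88192*I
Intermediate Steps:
b(P) = √(-4 + P)/3 (b(P) = √(P - 4)/3 = √(-4 + P)/3)
b(-3) + 12*4 = √(-4 - 3)/3 + 12*4 = √(-7)/3 + 48 = (I*√7)/3 + 48 = I*√7/3 + 48 = 48 + I*√7/3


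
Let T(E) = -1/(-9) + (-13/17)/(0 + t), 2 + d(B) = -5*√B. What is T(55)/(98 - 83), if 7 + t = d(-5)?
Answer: 911/94554 - 13*I*√5/10506 ≈ 0.0096347 - 0.0027669*I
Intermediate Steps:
d(B) = -2 - 5*√B
t = -9 - 5*I*√5 (t = -7 + (-2 - 5*I*√5) = -9 - 5*I*√5 ≈ -9.0 - 11.18*I)
T(E) = ⅑ - 13/(17*(-9 - 5*I*√5)) (T(E) = -1/(-9) + (-13/17)/(0 + (-9 - 5*I*√5)) = -1*(-⅑) + (-13*1/17)/(-9 - 5*I*√5) = ⅑ - 13/(17*(-9 - 5*I*√5)))
T(55)/(98 - 83) = (4555/31518 - 65*I*√5/3502)/(98 - 83) = (4555/31518 - 65*I*√5/3502)/15 = 911/94554 - 13*I*√5/10506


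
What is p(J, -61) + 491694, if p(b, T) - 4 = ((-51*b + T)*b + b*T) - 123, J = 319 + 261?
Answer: -16735585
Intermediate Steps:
J = 580
p(b, T) = -119 + T*b + b*(T - 51*b) (p(b, T) = 4 + (((-51*b + T)*b + b*T) - 123) = 4 + (((T - 51*b)*b + T*b) - 123) = 4 + ((b*(T - 51*b) + T*b) - 123) = 4 + ((T*b + b*(T - 51*b)) - 123) = 4 + (-123 + T*b + b*(T - 51*b)) = -119 + T*b + b*(T - 51*b))
p(J, -61) + 491694 = (-119 - 51*580² + 2*(-61)*580) + 491694 = (-119 - 51*336400 - 70760) + 491694 = (-119 - 17156400 - 70760) + 491694 = -17227279 + 491694 = -16735585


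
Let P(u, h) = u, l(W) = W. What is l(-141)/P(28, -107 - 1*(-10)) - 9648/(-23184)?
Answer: -425/92 ≈ -4.6196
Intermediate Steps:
l(-141)/P(28, -107 - 1*(-10)) - 9648/(-23184) = -141/28 - 9648/(-23184) = -141*1/28 - 9648*(-1/23184) = -141/28 + 67/161 = -425/92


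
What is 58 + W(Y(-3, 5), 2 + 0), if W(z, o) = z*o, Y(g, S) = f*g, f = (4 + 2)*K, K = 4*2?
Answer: -230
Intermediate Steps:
K = 8
f = 48 (f = (4 + 2)*8 = 6*8 = 48)
Y(g, S) = 48*g
W(z, o) = o*z
58 + W(Y(-3, 5), 2 + 0) = 58 + (2 + 0)*(48*(-3)) = 58 + 2*(-144) = 58 - 288 = -230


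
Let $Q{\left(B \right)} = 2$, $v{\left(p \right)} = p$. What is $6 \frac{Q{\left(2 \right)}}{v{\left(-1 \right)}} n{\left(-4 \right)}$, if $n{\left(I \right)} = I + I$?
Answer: $96$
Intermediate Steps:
$n{\left(I \right)} = 2 I$
$6 \frac{Q{\left(2 \right)}}{v{\left(-1 \right)}} n{\left(-4 \right)} = 6 \frac{2}{-1} \cdot 2 \left(-4\right) = 6 \cdot 2 \left(-1\right) \left(-8\right) = 6 \left(-2\right) \left(-8\right) = \left(-12\right) \left(-8\right) = 96$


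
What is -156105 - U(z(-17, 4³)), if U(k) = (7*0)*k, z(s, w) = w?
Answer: -156105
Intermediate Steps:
U(k) = 0 (U(k) = 0*k = 0)
-156105 - U(z(-17, 4³)) = -156105 - 1*0 = -156105 + 0 = -156105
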